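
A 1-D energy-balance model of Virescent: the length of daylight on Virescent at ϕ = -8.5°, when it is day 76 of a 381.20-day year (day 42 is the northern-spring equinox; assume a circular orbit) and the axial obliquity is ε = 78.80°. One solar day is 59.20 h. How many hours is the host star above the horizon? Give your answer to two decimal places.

27.88 h

Solar longitude: L_s = 360° × (76 − 42)/381.20 = 32.109°.
sin δ = sin 78.80° × sin 32.109° = 0.52141, so δ = +31.427°.
cos h₀ = −tan ϕ · tan δ = −tan(-8.5°) × tan(+31.427°) = 0.0913, so h₀ = 1.4793 rad = 84.76°.
Daylight = 2h₀/(2π) × 59.20 h = (1.4793/π) × 59.20 = 27.88 h.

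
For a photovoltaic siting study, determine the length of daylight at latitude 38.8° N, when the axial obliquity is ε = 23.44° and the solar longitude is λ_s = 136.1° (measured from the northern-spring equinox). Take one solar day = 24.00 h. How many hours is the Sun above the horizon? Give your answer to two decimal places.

13.78 h

Solar declination: sin δ = sin ε · sin λ_s = sin 23.44° × sin 136.1° = 0.27583, so δ = +16.011°.
cos H₀ = −tan φ · tan δ = −tan(+38.8°) × tan(+16.011°) = -0.2307, so H₀ = 1.8036 rad = 103.34°.
Daylight = 2H₀/(2π) × 24.00 h = (1.8036/π) × 24.00 = 13.78 h.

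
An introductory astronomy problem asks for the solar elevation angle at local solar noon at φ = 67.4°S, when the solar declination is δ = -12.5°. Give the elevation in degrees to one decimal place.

35.1°

At local noon the hour angle is zero, so the zenith angle equals |φ − δ| = |-67.4° − (-12.500°)| = 54.900°.
Elevation = 90° − 54.900° = 35.1°.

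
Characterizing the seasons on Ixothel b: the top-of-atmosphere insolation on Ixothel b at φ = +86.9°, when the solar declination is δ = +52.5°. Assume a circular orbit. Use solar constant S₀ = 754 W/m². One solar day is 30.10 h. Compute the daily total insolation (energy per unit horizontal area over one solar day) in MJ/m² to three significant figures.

cos H₀ = −tan(+86.9°) tan(+52.500°) = -24.0634 ≤ −1 ⇒ polar day, H₀ = π.
Bracket: H₀ sin φ sin δ + cos φ cos δ sin H₀ = 3.1416×0.99854×0.79335 + 0.05408×0.60876×0.00000 = 2.488749 + 0.000000 = 2.488749.
Q̄ = (S₀/π) × [bracket] = (754/π) × 2.488749 = 597.31 W/m².
Daily total = Q̄ × 30.10 h × 3600 s/h = 597.31 × 30.10 × 3600 / 10⁶ = 64.72 MJ/m².

64.7 MJ/m²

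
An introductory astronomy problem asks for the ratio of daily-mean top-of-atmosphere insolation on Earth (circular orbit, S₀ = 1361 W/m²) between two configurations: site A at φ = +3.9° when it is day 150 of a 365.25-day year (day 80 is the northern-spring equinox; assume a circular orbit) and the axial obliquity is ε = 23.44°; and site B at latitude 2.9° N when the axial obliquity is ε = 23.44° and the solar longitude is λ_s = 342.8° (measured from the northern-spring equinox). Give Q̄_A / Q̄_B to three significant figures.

— Configuration A (φ=+3.9°):
Solar longitude: λ_s = 360° × (150 − 80)/365.25 = 68.994°.
sin δ = sin 23.44° × sin 68.994° = 0.37135, so δ = +21.799°.
cos H₀ = −tan(+3.9°) tan(+21.799°) = -0.0273, H₀ = 1.5981 rad.
Bracket: H₀ sin φ sin δ + cos φ cos δ sin H₀ = 1.5981×0.06802×0.37135 + 0.99768×0.92849×0.99963 = 0.040367 + 0.925993 = 0.966360.
Q̄ = (S₀/π) × [bracket] = (1361/π) × 0.966360 = 418.65 W/m².
— Configuration B (φ=+2.9°):
Solar declination: sin δ = sin ε · sin λ_s = sin 23.44° × sin 342.8° = -0.11763, so δ = -6.755°.
cos H₀ = −tan(+2.9°) tan(-6.755°) = 0.0060, H₀ = 1.5648 rad.
Bracket: H₀ sin φ sin δ + cos φ cos δ sin H₀ = 1.5648×0.05059×-0.11763 + 0.99872×0.99306×0.99998 = -0.009312 + 0.991769 = 0.982457.
Q̄ = (S₀/π) × [bracket] = (1361/π) × 0.982457 = 425.62 W/m².
Ratio Q̄_A / Q̄_B = 418.65 / 425.62 = 0.9836.

Q̄_A / Q̄_B ≈ 0.984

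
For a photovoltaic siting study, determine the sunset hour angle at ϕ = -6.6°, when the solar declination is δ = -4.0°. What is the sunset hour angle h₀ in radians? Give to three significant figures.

cos h₀ = −tan ϕ · tan δ = −tan(-6.6°) × tan(-4.000°) = -0.0081, so h₀ = 1.5789 rad = 90.46°.

h₀ = 1.58 rad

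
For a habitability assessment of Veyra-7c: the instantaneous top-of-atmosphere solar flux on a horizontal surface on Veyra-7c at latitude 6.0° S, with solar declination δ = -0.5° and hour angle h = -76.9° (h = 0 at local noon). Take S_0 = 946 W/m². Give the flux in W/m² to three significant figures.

214 W/m²

cos θ_z = sin ϕ sin δ + cos ϕ cos δ cos h = 0.000912 + 0.225401 = 0.226313.
Flux = S_0 · cos θ_z = 946 × 0.226313 = 214.1 W/m².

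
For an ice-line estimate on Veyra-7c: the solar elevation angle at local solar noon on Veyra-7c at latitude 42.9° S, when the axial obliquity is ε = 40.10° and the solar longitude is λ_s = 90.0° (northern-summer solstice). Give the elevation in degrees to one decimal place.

7.0°

Solar declination: sin δ = sin ε · sin λ_s = sin 40.10° × sin 90.0° = 0.64412, so δ = +40.100°.
At local noon the hour angle is zero, so the zenith angle equals |φ − δ| = |-42.9° − (+40.100°)| = 83.000°.
Elevation = 90° − 83.000° = 7.0°.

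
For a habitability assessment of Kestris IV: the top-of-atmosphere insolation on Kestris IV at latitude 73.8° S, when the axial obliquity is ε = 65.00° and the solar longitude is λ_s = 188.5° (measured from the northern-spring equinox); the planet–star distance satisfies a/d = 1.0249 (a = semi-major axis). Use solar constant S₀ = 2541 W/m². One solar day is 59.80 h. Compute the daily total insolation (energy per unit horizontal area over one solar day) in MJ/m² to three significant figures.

93.1 MJ/m²

Solar declination: sin δ = sin ε · sin λ_s = sin 65.00° × sin 188.5° = -0.13396, so δ = -7.699°.
cos H₀ = −tan(-73.8°) tan(-7.699°) = -0.4653, H₀ = 2.0548 rad.
Bracket: H₀ sin φ sin δ + cos φ cos δ sin H₀ = 2.0548×-0.96029×-0.13396 + 0.27899×0.99099×0.88516 = 0.264330 + 0.244726 = 0.509056.
Inverse-square distance factor (a/d)² = 1.0249² = 1.050420.
Q̄ = (S₀/π) × 1.050420 × [bracket] = (2541/π) × 1.050420 × 0.509056 = 432.50 W/m².
Daily total = Q̄ × 59.80 h × 3600 s/h = 432.50 × 59.80 × 3600 / 10⁶ = 93.11 MJ/m².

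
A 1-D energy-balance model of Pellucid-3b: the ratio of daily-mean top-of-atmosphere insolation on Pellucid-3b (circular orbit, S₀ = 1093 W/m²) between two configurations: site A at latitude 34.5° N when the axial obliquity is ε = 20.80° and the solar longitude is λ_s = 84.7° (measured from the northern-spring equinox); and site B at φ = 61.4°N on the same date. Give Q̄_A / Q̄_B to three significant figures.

Q̄_A / Q̄_B ≈ 1.06

— Configuration A (φ=+34.5°):
Solar declination: sin δ = sin ε · sin λ_s = sin 20.80° × sin 84.7° = 0.35359, so δ = +20.707°.
cos H₀ = −tan(+34.5°) tan(+20.707°) = -0.2598, H₀ = 1.8336 rad.
Bracket: H₀ sin φ sin δ + cos φ cos δ sin H₀ = 1.8336×0.56641×0.35359 + 0.82413×0.93540×0.96566 = 0.367228 + 0.744419 = 1.111647.
Q̄ = (S₀/π) × [bracket] = (1093/π) × 1.111647 = 386.76 W/m².
— Configuration B (φ=+61.4°):
cos H₀ = −tan(+61.4°) tan(+20.707°) = -0.6933, H₀ = 2.3369 rad.
Bracket: H₀ sin φ sin δ + cos φ cos δ sin H₀ = 2.3369×0.87798×0.35359 + 0.47869×0.93540×0.72063 = 0.725479 + 0.322674 = 1.048153.
Q̄ = (S₀/π) × [bracket] = (1093/π) × 1.048153 = 364.67 W/m².
Ratio Q̄_A / Q̄_B = 386.76 / 364.67 = 1.061.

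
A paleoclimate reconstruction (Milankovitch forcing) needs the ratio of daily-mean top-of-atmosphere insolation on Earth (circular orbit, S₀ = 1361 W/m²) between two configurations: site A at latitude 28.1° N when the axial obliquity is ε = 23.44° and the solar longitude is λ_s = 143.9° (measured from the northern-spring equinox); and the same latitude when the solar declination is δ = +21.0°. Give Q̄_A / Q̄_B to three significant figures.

— Configuration A (φ=+28.1°):
Solar declination: sin δ = sin ε · sin λ_s = sin 23.44° × sin 143.9° = 0.23438, so δ = +13.555°.
cos H₀ = −tan(+28.1°) tan(+13.555°) = -0.1287, H₀ = 1.6999 rad.
Bracket: H₀ sin φ sin δ + cos φ cos δ sin H₀ = 1.6999×0.47101×0.23438 + 0.88213×0.97215×0.99168 = 0.187661 + 0.850428 = 1.038089.
Q̄ = (S₀/π) × [bracket] = (1361/π) × 1.038089 = 449.72 W/m².
— Configuration B (φ=+28.1°):
cos H₀ = −tan(+28.1°) tan(+21.000°) = -0.2050, H₀ = 1.7772 rad.
Bracket: H₀ sin φ sin δ + cos φ cos δ sin H₀ = 1.7772×0.47101×0.35837 + 0.88213×0.93358×0.97877 = 0.299984 + 0.806055 = 1.106039.
Q̄ = (S₀/π) × [bracket] = (1361/π) × 1.106039 = 479.16 W/m².
Ratio Q̄_A / Q̄_B = 449.72 / 479.16 = 0.9386.

Q̄_A / Q̄_B ≈ 0.939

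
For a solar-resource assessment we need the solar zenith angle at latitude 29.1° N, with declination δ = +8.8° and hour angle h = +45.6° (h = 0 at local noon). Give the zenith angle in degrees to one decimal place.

cos θ_z = sin φ sin δ + cos φ cos δ cos h = 0.074402 + 0.604150 = 0.678552.
θ_z = arccos(0.678552) = 47.3°.

θ_z = 47.3°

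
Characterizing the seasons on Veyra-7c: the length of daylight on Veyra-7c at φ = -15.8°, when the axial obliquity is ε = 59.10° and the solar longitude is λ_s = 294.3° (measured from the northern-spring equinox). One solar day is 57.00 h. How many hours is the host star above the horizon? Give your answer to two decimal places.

35.09 h

Solar declination: sin δ = sin ε · sin λ_s = sin 59.10° × sin 294.3° = -0.78204, so δ = -51.448°.
cos H₀ = −tan φ · tan δ = −tan(-15.8°) × tan(-51.448°) = -0.3551, so H₀ = 1.9338 rad = 110.80°.
Daylight = 2H₀/(2π) × 57.00 h = (1.9338/π) × 57.00 = 35.09 h.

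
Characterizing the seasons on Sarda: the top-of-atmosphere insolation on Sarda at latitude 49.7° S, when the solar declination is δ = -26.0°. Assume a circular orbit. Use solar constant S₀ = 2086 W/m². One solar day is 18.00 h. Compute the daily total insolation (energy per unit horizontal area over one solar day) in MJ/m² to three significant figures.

51.9 MJ/m²

cos H₀ = −tan(-49.7°) tan(-26.000°) = -0.5751, H₀ = 2.1835 rad.
Bracket: H₀ sin φ sin δ + cos φ cos δ sin H₀ = 2.1835×-0.76267×-0.43837 + 0.64679×0.89879×0.81807 = 0.730013 + 0.475567 = 1.205580.
Q̄ = (S₀/π) × [bracket] = (2086/π) × 1.205580 = 800.50 W/m².
Daily total = Q̄ × 18.00 h × 3600 s/h = 800.50 × 18.00 × 3600 / 10⁶ = 51.87 MJ/m².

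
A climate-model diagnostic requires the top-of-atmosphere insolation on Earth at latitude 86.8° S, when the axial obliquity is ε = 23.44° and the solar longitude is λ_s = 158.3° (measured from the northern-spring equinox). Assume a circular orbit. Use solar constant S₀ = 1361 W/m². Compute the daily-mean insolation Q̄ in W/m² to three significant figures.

Q̄ ≈ 0.00 W/m²

Solar declination: sin δ = sin ε · sin λ_s = sin 23.44° × sin 158.3° = 0.14708, so δ = +8.458°.
cos H₀ = −tan(-86.8°) tan(+8.458°) = 2.6597 ≥ 1 ⇒ polar night, H₀ = 0 and Q̄ = 0.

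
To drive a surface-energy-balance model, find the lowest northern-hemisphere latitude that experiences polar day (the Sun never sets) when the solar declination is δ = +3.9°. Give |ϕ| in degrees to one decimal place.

Polar day requires cos h₀ = −tan ϕ tan δ ≤ −1, i.e. tan ϕ tan δ ≥ 1.
The boundary is |tan ϕ| · |tan δ| = 1, so |ϕ| = 90° − |δ| = 90° − 3.9° = 86.1° in the northern hemisphere.

|ϕ| = 86.1°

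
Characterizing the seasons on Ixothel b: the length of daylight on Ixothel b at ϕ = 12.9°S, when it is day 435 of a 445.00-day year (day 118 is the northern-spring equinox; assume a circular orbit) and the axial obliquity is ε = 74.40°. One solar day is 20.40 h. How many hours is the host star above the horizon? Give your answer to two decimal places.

Solar longitude: L_s = 360° × (435 − 118)/445.00 = 256.449°.
sin δ = sin 74.40° × sin 256.449° = -0.93635, so δ = -69.448°.
cos h₀ = −tan ϕ · tan δ = −tan(-12.9°) × tan(-69.448°) = -0.6109, so h₀ = 2.2280 rad = 127.65°.
Daylight = 2h₀/(2π) × 20.40 h = (2.2280/π) × 20.40 = 14.47 h.

14.47 h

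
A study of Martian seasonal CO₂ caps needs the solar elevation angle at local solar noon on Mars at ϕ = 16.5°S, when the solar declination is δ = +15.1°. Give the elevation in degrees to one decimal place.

58.4°

At local noon the hour angle is zero, so the zenith angle equals |ϕ − δ| = |-16.5° − (+15.100°)| = 31.600°.
Elevation = 90° − 31.600° = 58.4°.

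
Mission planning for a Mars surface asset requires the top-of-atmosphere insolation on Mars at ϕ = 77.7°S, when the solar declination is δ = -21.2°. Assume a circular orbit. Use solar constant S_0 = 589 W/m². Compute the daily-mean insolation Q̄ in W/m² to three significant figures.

cos h₀ = −tan(-77.7°) tan(-21.200°) = -1.7790 ≤ −1 ⇒ polar day, h₀ = π.
Bracket: h₀ sin ϕ sin δ + cos ϕ cos δ sin h₀ = 3.1416×-0.97705×-0.36162 + 0.21303×0.93232×0.00000 = 1.109993 + 0.000000 = 1.109993.
Q̄ = (S_0/π) × [bracket] = (589/π) × 1.109993 = 208.1 W/m².

Q̄ ≈ 208 W/m²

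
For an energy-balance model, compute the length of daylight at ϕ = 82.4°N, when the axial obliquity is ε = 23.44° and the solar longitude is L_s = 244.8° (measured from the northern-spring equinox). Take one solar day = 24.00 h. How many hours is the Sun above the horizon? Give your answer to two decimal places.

0.00 h

Solar declination: sin δ = sin ε · sin L_s = sin 23.44° × sin 244.8° = -0.35993, so δ = -21.096°.
cos h₀ = −tan ϕ · tan δ = 2.8913 ≥ 1, so the Sun never rises (polar night) and h₀ = 0.
Daylight = 2h₀/(2π) × 24.00 h = (0.0000/π) × 24.00 = 0.00 h.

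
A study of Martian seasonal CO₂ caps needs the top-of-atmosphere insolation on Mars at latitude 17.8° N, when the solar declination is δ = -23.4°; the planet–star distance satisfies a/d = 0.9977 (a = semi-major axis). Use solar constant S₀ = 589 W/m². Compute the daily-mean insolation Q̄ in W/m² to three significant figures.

Q̄ ≈ 129 W/m²

cos H₀ = −tan(+17.8°) tan(-23.400°) = 0.1389, H₀ = 1.4314 rad.
Bracket: H₀ sin φ sin δ + cos φ cos δ sin H₀ = 1.4314×0.30570×-0.39715 + 0.95213×0.91775×0.99030 = -0.173784 + 0.865341 = 0.691557.
Inverse-square distance factor (a/d)² = 0.9977² = 0.995405.
Q̄ = (S₀/π) × 0.995405 × [bracket] = (589/π) × 0.995405 × 0.691557 = 129.1 W/m².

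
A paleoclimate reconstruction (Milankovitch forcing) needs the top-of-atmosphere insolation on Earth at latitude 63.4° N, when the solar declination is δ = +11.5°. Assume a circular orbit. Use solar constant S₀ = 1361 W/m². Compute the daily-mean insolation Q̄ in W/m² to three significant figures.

Q̄ ≈ 327 W/m²

cos H₀ = −tan(+63.4°) tan(+11.500°) = -0.4063, H₀ = 1.9892 rad.
Bracket: H₀ sin φ sin δ + cos φ cos δ sin H₀ = 1.9892×0.89415×0.19937 + 0.44776×0.97992×0.91375 = 0.354608 + 0.400925 = 0.755533.
Q̄ = (S₀/π) × [bracket] = (1361/π) × 0.755533 = 327.3 W/m².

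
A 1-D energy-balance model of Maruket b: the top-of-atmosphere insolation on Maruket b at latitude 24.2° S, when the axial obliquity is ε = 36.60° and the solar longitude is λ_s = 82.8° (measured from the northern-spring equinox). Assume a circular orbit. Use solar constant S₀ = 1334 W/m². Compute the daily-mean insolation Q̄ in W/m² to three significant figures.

Solar declination: sin δ = sin ε · sin λ_s = sin 36.60° × sin 82.8° = 0.59152, so δ = +36.265°.
cos H₀ = −tan(-24.2°) tan(+36.265°) = 0.3297, H₀ = 1.2348 rad.
Bracket: H₀ sin φ sin δ + cos φ cos δ sin H₀ = 1.2348×-0.40992×0.59152 + 0.91212×0.80629×0.94408 = -0.299409 + 0.694308 = 0.394899.
Q̄ = (S₀/π) × [bracket] = (1334/π) × 0.394899 = 167.7 W/m².

Q̄ ≈ 168 W/m²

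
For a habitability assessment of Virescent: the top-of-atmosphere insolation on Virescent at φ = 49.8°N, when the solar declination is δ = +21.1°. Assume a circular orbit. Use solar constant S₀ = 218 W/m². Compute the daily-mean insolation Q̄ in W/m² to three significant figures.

Q̄ ≈ 76.2 W/m²

cos H₀ = −tan(+49.8°) tan(+21.100°) = -0.4566, H₀ = 2.0450 rad.
Bracket: H₀ sin φ sin δ + cos φ cos δ sin H₀ = 2.0450×0.76380×0.36000 + 0.64546×0.93295×0.88967 = 0.562310 + 0.535743 = 1.098053.
Q̄ = (S₀/π) × [bracket] = (218/π) × 1.098053 = 76.20 W/m².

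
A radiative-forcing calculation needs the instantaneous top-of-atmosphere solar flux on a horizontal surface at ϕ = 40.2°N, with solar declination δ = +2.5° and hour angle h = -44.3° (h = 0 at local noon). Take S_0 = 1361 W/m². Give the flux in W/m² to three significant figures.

782 W/m²

cos θ_z = sin ϕ sin δ + cos ϕ cos δ cos h = 0.028154 + 0.546123 = 0.574277.
Flux = S_0 · cos θ_z = 1361 × 0.574277 = 781.6 W/m².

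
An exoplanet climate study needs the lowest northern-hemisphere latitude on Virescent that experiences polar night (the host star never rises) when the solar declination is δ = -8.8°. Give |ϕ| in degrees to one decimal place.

Polar night requires cos h₀ = −tan ϕ tan δ ≥ 1, i.e. tan ϕ tan δ ≤ −1.
The boundary is |tan ϕ| · |tan δ| = 1, so |ϕ| = 90° − |δ| = 90° − 8.8° = 81.2° in the northern hemisphere.

|ϕ| = 81.2°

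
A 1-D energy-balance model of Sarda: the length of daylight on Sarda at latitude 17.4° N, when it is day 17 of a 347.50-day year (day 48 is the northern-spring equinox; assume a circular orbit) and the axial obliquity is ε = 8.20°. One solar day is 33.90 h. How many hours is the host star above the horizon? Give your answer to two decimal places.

16.69 h

Solar longitude: λ_s = 360° × (17 − 48)/347.50 = -32.115°, i.e. -32.115° + 360° = 327.885°.
sin δ = sin 8.20° × sin 327.885° = -0.07582, so δ = -4.349°.
cos H₀ = −tan φ · tan δ = −tan(+17.4°) × tan(-4.349°) = 0.0238, so H₀ = 1.5470 rad = 88.63°.
Daylight = 2H₀/(2π) × 33.90 h = (1.5470/π) × 33.90 = 16.69 h.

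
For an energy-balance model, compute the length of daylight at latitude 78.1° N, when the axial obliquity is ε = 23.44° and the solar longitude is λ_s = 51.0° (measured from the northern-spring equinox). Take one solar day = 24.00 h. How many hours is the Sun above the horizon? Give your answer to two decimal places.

Solar declination: sin δ = sin ε · sin λ_s = sin 23.44° × sin 51.0° = 0.30914, so δ = +18.007°.
Sunrise equation: cos H₀ = −tan φ · tan δ = -1.5425 ≤ −1, so the Sun never sets (polar day) and H₀ = π.
Daylight = 2H₀/(2π) × 24.00 h = (3.1416/π) × 24.00 = 24.00 h.

24.00 h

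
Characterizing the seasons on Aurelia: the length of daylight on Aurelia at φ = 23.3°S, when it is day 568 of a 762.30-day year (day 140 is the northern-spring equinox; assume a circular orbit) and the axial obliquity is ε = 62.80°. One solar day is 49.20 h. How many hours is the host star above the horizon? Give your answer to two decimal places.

27.01 h

Solar longitude: λ_s = 360° × (568 − 140)/762.30 = 202.125°.
sin δ = sin 62.80° × sin 202.125° = -0.33498, so δ = -19.571°.
cos H₀ = −tan φ · tan δ = −tan(-23.3°) × tan(-19.571°) = -0.1531, so H₀ = 1.7245 rad = 98.81°.
Daylight = 2H₀/(2π) × 49.20 h = (1.7245/π) × 49.20 = 27.01 h.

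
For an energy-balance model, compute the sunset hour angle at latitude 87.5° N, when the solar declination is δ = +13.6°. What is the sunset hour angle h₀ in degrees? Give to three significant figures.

h₀ = 180°

Sunrise equation: cos h₀ = −tan ϕ · tan δ = -5.5410 ≤ −1, so the Sun never sets (polar day) and h₀ = π.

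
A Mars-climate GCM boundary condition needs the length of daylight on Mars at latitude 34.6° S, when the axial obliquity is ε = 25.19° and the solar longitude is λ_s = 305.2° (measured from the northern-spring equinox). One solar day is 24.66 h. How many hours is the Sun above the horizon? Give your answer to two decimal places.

14.36 h

Solar declination: sin δ = sin ε · sin λ_s = sin 25.19° × sin 305.2° = -0.34779, so δ = -20.352°.
cos H₀ = −tan φ · tan δ = −tan(-34.6°) × tan(-20.352°) = -0.2559, so H₀ = 1.8296 rad = 104.83°.
Daylight = 2H₀/(2π) × 24.66 h = (1.8296/π) × 24.66 = 14.36 h.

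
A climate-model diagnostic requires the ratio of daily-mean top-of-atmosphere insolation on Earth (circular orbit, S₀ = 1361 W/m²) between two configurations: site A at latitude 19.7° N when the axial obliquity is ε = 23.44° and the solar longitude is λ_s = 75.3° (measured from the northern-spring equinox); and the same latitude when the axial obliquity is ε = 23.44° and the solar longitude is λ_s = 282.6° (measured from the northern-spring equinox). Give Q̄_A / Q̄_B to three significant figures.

— Configuration A (φ=+19.7°):
Solar declination: sin δ = sin ε · sin λ_s = sin 23.44° × sin 75.3° = 0.38477, so δ = +22.629°.
cos H₀ = −tan(+19.7°) tan(+22.629°) = -0.1493, H₀ = 1.7206 rad.
Bracket: H₀ sin φ sin δ + cos φ cos δ sin H₀ = 1.7206×0.33710×0.38477 + 0.94147×0.92301×0.98880 = 0.223172 + 0.859254 = 1.082426.
Q̄ = (S₀/π) × [bracket] = (1361/π) × 1.082426 = 468.93 W/m².
— Configuration B (φ=+19.7°):
Solar declination: sin δ = sin ε · sin λ_s = sin 23.44° × sin 282.6° = -0.38821, so δ = -22.843°.
cos H₀ = −tan(+19.7°) tan(-22.843°) = 0.1508, H₀ = 1.4194 rad.
Bracket: H₀ sin φ sin δ + cos φ cos δ sin H₀ = 1.4194×0.33710×-0.38821 + 0.94147×0.92157×0.98856 = -0.185751 + 0.857705 = 0.671954.
Q̄ = (S₀/π) × [bracket] = (1361/π) × 0.671954 = 291.10 W/m².
Ratio Q̄_A / Q̄_B = 468.93 / 291.10 = 1.611.

Q̄_A / Q̄_B ≈ 1.61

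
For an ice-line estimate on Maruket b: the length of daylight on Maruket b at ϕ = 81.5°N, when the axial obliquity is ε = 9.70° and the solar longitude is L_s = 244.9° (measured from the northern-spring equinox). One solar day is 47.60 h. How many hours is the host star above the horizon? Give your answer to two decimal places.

Solar declination: sin δ = sin ε · sin L_s = sin 9.70° × sin 244.9° = -0.15258, so δ = -8.776°.
cos h₀ = −tan ϕ · tan δ = 1.0330 ≥ 1, so the host star never rises (polar night) and h₀ = 0.
Daylight = 2h₀/(2π) × 47.60 h = (0.0000/π) × 47.60 = 0.00 h.

0.00 h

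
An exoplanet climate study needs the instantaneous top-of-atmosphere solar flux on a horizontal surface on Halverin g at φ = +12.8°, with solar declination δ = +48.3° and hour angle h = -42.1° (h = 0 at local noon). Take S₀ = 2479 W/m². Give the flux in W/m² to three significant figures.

cos θ_z = sin φ sin δ + cos φ cos δ cos h = 0.165417 + 0.481319 = 0.646736.
Flux = S₀ · cos θ_z = 2479 × 0.646736 = 1603 W/m².

1.60e+03 W/m²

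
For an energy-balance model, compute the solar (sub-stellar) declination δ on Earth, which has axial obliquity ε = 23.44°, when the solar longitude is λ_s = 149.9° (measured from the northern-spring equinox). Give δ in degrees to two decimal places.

sin δ = sin ε · sin λ_s = sin 23.44° × sin 149.9° = 0.199495.
δ = arcsin(0.199495) = +11.51°.

δ = +11.51°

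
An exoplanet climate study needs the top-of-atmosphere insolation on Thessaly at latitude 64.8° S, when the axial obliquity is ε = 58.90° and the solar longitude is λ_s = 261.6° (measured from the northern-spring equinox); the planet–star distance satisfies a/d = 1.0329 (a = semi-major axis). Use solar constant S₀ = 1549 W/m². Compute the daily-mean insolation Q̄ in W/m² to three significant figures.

Q̄ ≈ 1.27e+03 W/m²

Solar declination: sin δ = sin ε · sin λ_s = sin 58.90° × sin 261.6° = -0.84708, so δ = -57.896°.
cos H₀ = −tan(-64.8°) tan(-57.896°) = -3.3871 ≤ −1 ⇒ polar day, H₀ = π.
Bracket: H₀ sin φ sin δ + cos φ cos δ sin H₀ = 3.1416×-0.90483×-0.84708 + 0.42578×0.53146×0.00000 = 2.407921 + 0.000000 = 2.407921.
Inverse-square distance factor (a/d)² = 1.0329² = 1.066882.
Q̄ = (S₀/π) × 1.066882 × [bracket] = (1549/π) × 1.066882 × 2.407921 = 1267 W/m².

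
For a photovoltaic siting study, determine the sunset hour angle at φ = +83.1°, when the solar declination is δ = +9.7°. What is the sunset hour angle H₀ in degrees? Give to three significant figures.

H₀ = 180°

Sunrise equation: cos H₀ = −tan φ · tan δ = -1.4125 ≤ −1, so the Sun never sets (polar day) and H₀ = π.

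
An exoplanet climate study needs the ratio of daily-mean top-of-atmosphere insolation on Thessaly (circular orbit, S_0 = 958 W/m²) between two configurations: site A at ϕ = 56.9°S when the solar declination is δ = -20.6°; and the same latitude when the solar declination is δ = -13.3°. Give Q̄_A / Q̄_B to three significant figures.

Q̄_A / Q̄_B ≈ 1.22

— Configuration A (ϕ=-56.9°):
cos h₀ = −tan(-56.9°) tan(-20.600°) = -0.5766, h₀ = 2.1853 rad.
Bracket: h₀ sin ϕ sin δ + cos ϕ cos δ sin h₀ = 2.1853×-0.83772×-0.35184 + 0.54610×0.93606×0.81703 = 0.644103 + 0.417651 = 1.061754.
Q̄ = (S_0/π) × [bracket] = (958/π) × 1.061754 = 323.77 W/m².
— Configuration B (ϕ=-56.9°):
cos h₀ = −tan(-56.9°) tan(-13.300°) = -0.3626, h₀ = 1.9419 rad.
Bracket: h₀ sin ϕ sin δ + cos ϕ cos δ sin h₀ = 1.9419×-0.83772×-0.23005 + 0.54610×0.97318×0.93194 = 0.374238 + 0.495283 = 0.869521.
Q̄ = (S_0/π) × [bracket] = (958/π) × 0.869521 = 265.15 W/m².
Ratio Q̄_A / Q̄_B = 323.77 / 265.15 = 1.221.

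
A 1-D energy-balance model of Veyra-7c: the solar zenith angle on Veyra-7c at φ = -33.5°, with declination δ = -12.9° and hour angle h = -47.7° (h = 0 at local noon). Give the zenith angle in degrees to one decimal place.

cos θ_z = sin φ sin δ + cos φ cos δ cos h = 0.123220 + 0.547051 = 0.670271.
θ_z = arccos(0.670271) = 47.9°.

θ_z = 47.9°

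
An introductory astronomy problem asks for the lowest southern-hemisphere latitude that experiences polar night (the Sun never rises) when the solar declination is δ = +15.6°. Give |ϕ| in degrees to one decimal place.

Polar night requires cos h₀ = −tan ϕ tan δ ≥ 1, i.e. tan ϕ tan δ ≤ −1.
The boundary is |tan ϕ| · |tan δ| = 1, so |ϕ| = 90° − |δ| = 90° − 15.6° = 74.4° in the southern hemisphere.

|ϕ| = 74.4°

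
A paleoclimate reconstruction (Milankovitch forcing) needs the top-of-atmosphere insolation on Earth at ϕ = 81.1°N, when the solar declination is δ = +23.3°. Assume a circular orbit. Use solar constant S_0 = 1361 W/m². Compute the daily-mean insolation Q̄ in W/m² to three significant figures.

Q̄ ≈ 532 W/m²

cos h₀ = −tan(+81.1°) tan(+23.300°) = -2.7502 ≤ −1 ⇒ polar day, h₀ = π.
Bracket: h₀ sin ϕ sin δ + cos ϕ cos δ sin h₀ = 3.1416×0.98796×0.39555 + 0.15471×0.91845×0.00000 = 1.227698 + 0.000000 = 1.227698.
Q̄ = (S_0/π) × [bracket] = (1361/π) × 1.227698 = 531.9 W/m².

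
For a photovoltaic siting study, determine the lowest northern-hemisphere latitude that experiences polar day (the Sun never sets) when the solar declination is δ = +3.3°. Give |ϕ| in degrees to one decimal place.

|ϕ| = 86.7°

Polar day requires cos h₀ = −tan ϕ tan δ ≤ −1, i.e. tan ϕ tan δ ≥ 1.
The boundary is |tan ϕ| · |tan δ| = 1, so |ϕ| = 90° − |δ| = 90° − 3.3° = 86.7° in the northern hemisphere.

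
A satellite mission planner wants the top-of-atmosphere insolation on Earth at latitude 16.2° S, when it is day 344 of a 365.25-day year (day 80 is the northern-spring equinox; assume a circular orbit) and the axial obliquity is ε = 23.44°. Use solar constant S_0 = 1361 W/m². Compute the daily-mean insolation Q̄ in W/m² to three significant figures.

Solar longitude: L_s = 360° × (344 − 80)/365.25 = 260.205°.
sin δ = sin 23.44° × sin 260.205° = -0.39199, so δ = -23.078°.
cos h₀ = −tan(-16.2°) tan(-23.078°) = -0.1238, h₀ = 1.6949 rad.
Bracket: h₀ sin ϕ sin δ + cos ϕ cos δ sin h₀ = 1.6949×-0.27899×-0.39199 + 0.96029×0.91997×0.99231 = 0.185356 + 0.876644 = 1.062000.
Q̄ = (S_0/π) × [bracket] = (1361/π) × 1.062000 = 460.1 W/m².

Q̄ ≈ 460 W/m²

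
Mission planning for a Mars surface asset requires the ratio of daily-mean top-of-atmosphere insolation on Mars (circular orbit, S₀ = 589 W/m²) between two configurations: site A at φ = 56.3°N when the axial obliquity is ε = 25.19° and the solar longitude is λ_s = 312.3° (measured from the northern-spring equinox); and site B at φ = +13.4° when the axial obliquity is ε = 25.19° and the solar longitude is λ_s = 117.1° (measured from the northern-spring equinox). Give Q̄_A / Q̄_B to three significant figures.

Q̄_A / Q̄_B ≈ 0.174

— Configuration A (φ=+56.3°):
Solar declination: sin δ = sin ε · sin λ_s = sin 25.19° × sin 312.3° = -0.31480, so δ = -18.349°.
cos H₀ = −tan(+56.3°) tan(-18.349°) = 0.4973, H₀ = 1.0503 rad.
Bracket: H₀ sin φ sin δ + cos φ cos δ sin H₀ = 1.0503×0.83195×-0.31480 + 0.55484×0.94916×0.86757 = -0.275071 + 0.456890 = 0.181819.
Q̄ = (S₀/π) × [bracket] = (589/π) × 0.181819 = 34.088 W/m².
— Configuration B (φ=+13.4°):
Solar declination: sin δ = sin ε · sin λ_s = sin 25.19° × sin 117.1° = 0.37889, so δ = +22.265°.
cos H₀ = −tan(+13.4°) tan(+22.265°) = -0.0975, H₀ = 1.6685 rad.
Bracket: H₀ sin φ sin δ + cos φ cos δ sin H₀ = 1.6685×0.23175×0.37889 + 0.97278×0.92544×0.99523 = 0.146507 + 0.895955 = 1.042462.
Q̄ = (S₀/π) × [bracket] = (589/π) × 1.042462 = 195.45 W/m².
Ratio Q̄_A / Q̄_B = 34.088 / 195.45 = 0.1744.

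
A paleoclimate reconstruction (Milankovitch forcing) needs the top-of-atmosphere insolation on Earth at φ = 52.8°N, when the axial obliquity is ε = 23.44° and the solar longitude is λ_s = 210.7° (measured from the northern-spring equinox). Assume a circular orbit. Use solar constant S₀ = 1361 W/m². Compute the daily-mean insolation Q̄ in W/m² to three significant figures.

Q̄ ≈ 156 W/m²

Solar declination: sin δ = sin ε · sin λ_s = sin 23.44° × sin 210.7° = -0.20309, so δ = -11.718°.
cos H₀ = −tan(+52.8°) tan(-11.718°) = 0.2733, H₀ = 1.2940 rad.
Bracket: H₀ sin φ sin δ + cos φ cos δ sin H₀ = 1.2940×0.79653×-0.20309 + 0.60460×0.97916×0.96194 = -0.209327 + 0.569469 = 0.360142.
Q̄ = (S₀/π) × [bracket] = (1361/π) × 0.360142 = 156.0 W/m².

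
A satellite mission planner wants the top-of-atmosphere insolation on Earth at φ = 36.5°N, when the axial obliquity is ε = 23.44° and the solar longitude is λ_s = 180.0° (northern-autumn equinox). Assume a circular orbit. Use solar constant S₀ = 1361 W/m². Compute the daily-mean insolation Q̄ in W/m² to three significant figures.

Q̄ ≈ 348 W/m²

Solar declination: sin δ = sin ε · sin λ_s = sin 23.44° × sin 180.0° = 0.00000, so δ = +0.000°.
cos H₀ = −tan(+36.5°) tan(+0.000°) = -0.0000, H₀ = 1.5708 rad.
Bracket: H₀ sin φ sin δ + cos φ cos δ sin H₀ = 1.5708×0.59482×0.00000 + 0.80386×1.00000×1.00000 = 0.000000 + 0.803860 = 0.803860.
Q̄ = (S₀/π) × [bracket] = (1361/π) × 0.803860 = 348.2 W/m².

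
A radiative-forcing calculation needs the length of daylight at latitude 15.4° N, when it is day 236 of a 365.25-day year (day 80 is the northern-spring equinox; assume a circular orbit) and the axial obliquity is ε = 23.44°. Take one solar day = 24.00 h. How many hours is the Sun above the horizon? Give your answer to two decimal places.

12.38 h

Solar longitude: λ_s = 360° × (236 − 80)/365.25 = 153.758°.
sin δ = sin 23.44° × sin 153.758° = 0.17589, so δ = +10.130°.
cos H₀ = −tan φ · tan δ = −tan(+15.4°) × tan(+10.130°) = -0.0492, so H₀ = 1.6200 rad = 92.82°.
Daylight = 2H₀/(2π) × 24.00 h = (1.6200/π) × 24.00 = 12.38 h.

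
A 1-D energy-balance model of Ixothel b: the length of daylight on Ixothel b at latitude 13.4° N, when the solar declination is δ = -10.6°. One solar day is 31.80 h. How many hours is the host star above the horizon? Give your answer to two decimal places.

cos h₀ = −tan ϕ · tan δ = −tan(+13.4°) × tan(-10.600°) = 0.0446, so h₀ = 1.5262 rad = 87.44°.
Daylight = 2h₀/(2π) × 31.80 h = (1.5262/π) × 31.80 = 15.45 h.

15.45 h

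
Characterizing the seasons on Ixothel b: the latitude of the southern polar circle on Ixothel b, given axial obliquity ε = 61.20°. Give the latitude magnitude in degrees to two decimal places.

28.80°

The polar circle is the lowest latitude that experiences at least one full rotation of continuous darkness at the northern-summer solstice; it lies at |ϕ| = 90° − ε = 90° − 61.20° = 28.80°.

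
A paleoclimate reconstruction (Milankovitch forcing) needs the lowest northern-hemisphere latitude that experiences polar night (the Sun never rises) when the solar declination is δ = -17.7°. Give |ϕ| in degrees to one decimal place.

Polar night requires cos h₀ = −tan ϕ tan δ ≥ 1, i.e. tan ϕ tan δ ≤ −1.
The boundary is |tan ϕ| · |tan δ| = 1, so |ϕ| = 90° − |δ| = 90° − 17.7° = 72.3° in the northern hemisphere.

|ϕ| = 72.3°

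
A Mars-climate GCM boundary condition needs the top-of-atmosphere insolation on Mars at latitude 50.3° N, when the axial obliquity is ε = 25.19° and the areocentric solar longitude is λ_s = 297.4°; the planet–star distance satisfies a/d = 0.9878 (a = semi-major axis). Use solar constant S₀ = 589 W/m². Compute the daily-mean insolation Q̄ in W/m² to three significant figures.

Q̄ ≈ 38.0 W/m²

sin δ = sin 25.19° × sin 297.4° = -0.37787, so δ = -22.202°.
cos H₀ = −tan(+50.3°) tan(-22.202°) = 0.4916, H₀ = 1.0569 rad.
Bracket: H₀ sin φ sin δ + cos φ cos δ sin H₀ = 1.0569×0.76940×-0.37787 + 0.63877×0.92586×0.87082 = -0.307276 + 0.515013 = 0.207737.
Inverse-square distance factor (a/d)² = 0.9878² = 0.975749.
Q̄ = (S₀/π) × 0.975749 × [bracket] = (589/π) × 0.975749 × 0.207737 = 38.00 W/m².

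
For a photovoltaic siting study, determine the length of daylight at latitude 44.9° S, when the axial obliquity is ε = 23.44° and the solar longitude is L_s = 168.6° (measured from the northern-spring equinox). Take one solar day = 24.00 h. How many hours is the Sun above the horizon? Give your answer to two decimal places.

11.40 h

Solar declination: sin δ = sin ε · sin L_s = sin 23.44° × sin 168.6° = 0.07863, so δ = +4.510°.
cos h₀ = −tan ϕ · tan δ = −tan(-44.9°) × tan(+4.510°) = 0.0786, so h₀ = 1.4921 rad = 85.49°.
Daylight = 2h₀/(2π) × 24.00 h = (1.4921/π) × 24.00 = 11.40 h.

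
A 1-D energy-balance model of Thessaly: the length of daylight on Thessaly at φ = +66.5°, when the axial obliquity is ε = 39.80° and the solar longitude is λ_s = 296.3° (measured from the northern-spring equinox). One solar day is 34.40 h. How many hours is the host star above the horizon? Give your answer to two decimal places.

0.00 h

Solar declination: sin δ = sin ε · sin λ_s = sin 39.80° × sin 296.3° = -0.57385, so δ = -35.019°.
cos H₀ = −tan φ · tan δ = 1.6115 ≥ 1, so the host star never rises (polar night) and H₀ = 0.
Daylight = 2H₀/(2π) × 34.40 h = (0.0000/π) × 34.40 = 0.00 h.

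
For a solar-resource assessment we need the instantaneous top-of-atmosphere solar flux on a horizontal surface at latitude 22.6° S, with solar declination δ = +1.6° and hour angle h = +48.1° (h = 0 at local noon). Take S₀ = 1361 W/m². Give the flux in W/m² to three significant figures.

cos θ_z = sin φ sin δ + cos φ cos δ cos h = -0.010730 + 0.616309 = 0.605579.
Flux = S₀ · cos θ_z = 1361 × 0.605579 = 824.2 W/m².

824 W/m²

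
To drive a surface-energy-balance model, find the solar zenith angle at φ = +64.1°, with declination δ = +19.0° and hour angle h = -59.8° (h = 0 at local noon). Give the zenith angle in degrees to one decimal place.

cos θ_z = sin φ sin δ + cos φ cos δ cos h = 0.292867 + 0.207749 = 0.500616.
θ_z = arccos(0.500616) = 60.0°.

θ_z = 60.0°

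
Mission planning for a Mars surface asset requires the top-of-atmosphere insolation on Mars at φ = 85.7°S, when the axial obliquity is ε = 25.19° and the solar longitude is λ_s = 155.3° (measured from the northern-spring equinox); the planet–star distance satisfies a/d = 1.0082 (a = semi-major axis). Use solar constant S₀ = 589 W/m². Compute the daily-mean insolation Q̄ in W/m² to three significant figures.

Q̄ ≈ 0.00 W/m²

Solar declination: sin δ = sin ε · sin λ_s = sin 25.19° × sin 155.3° = 0.17785, so δ = +10.245°.
cos H₀ = −tan(-85.7°) tan(+10.245°) = 2.4037 ≥ 1 ⇒ polar night, H₀ = 0 and Q̄ = 0.
Inverse-square distance factor (a/d)² = 1.0082² = 1.016467.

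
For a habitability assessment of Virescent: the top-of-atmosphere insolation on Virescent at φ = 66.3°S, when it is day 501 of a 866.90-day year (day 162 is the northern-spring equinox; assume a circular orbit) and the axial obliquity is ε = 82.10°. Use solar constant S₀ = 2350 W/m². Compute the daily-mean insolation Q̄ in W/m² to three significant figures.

Solar longitude: λ_s = 360° × (501 − 162)/866.90 = 140.777°.
sin δ = sin 82.10° × sin 140.777° = 0.62633, so δ = +38.780°.
cos H₀ = −tan(-66.3°) tan(+38.780°) = 1.8303 ≥ 1 ⇒ polar night, H₀ = 0 and Q̄ = 0.

Q̄ ≈ 0.00 W/m²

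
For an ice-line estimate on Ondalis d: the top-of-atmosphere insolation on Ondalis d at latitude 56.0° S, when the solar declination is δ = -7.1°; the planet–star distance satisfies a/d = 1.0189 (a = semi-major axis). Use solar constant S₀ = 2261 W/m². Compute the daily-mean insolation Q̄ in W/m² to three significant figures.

cos H₀ = −tan(-56.0°) tan(-7.100°) = -0.1847, H₀ = 1.7565 rad.
Bracket: H₀ sin φ sin δ + cos φ cos δ sin H₀ = 1.7565×-0.82904×-0.12360 + 0.55919×0.99233×0.98280 = 0.179987 + 0.545357 = 0.725344.
Inverse-square distance factor (a/d)² = 1.0189² = 1.038157.
Q̄ = (S₀/π) × 1.038157 × [bracket] = (2261/π) × 1.038157 × 0.725344 = 541.9 W/m².

Q̄ ≈ 542 W/m²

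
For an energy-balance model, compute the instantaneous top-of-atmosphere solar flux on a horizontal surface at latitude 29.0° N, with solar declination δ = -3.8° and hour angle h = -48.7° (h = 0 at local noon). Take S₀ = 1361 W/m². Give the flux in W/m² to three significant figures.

740 W/m²

cos θ_z = sin φ sin δ + cos φ cos δ cos h = -0.032130 + 0.575981 = 0.543851.
Flux = S₀ · cos θ_z = 1361 × 0.543851 = 740.2 W/m².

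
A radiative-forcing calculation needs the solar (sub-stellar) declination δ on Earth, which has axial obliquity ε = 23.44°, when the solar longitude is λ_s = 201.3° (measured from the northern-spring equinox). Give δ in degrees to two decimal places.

δ = -8.31°

sin δ = sin ε · sin λ_s = sin 23.44° × sin 201.3° = -0.144497.
δ = arcsin(-0.144497) = -8.31°.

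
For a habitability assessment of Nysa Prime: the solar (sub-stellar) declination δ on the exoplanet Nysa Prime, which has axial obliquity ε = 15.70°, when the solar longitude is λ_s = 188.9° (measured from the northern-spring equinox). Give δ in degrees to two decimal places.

sin δ = sin ε · sin λ_s = sin 15.70° × sin 188.9° = -0.041865.
δ = arcsin(-0.041865) = -2.40°.

δ = -2.40°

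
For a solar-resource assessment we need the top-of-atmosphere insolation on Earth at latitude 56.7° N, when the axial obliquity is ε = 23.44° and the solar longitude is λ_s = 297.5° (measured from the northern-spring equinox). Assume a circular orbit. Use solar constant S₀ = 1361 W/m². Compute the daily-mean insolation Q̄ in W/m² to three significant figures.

Solar declination: sin δ = sin ε · sin λ_s = sin 23.44° × sin 297.5° = -0.35284, so δ = -20.661°.
cos H₀ = −tan(+56.7°) tan(-20.661°) = 0.5741, H₀ = 0.9593 rad.
Bracket: H₀ sin φ sin δ + cos φ cos δ sin H₀ = 0.9593×0.83581×-0.35284 + 0.54902×0.93568×0.81880 = -0.282904 + 0.420623 = 0.137719.
Q̄ = (S₀/π) × [bracket] = (1361/π) × 0.137719 = 59.66 W/m².

Q̄ ≈ 59.7 W/m²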